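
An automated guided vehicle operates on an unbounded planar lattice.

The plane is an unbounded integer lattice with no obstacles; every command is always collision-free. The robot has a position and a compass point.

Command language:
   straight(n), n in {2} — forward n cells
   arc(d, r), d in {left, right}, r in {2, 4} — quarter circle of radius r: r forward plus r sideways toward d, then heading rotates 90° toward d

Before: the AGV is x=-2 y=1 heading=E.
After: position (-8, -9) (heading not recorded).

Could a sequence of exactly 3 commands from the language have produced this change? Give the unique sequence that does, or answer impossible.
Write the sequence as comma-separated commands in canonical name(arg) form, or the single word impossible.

arc(right, 2), arc(right, 4), arc(left, 4)

key: running arc(left, 4) before arc(right, 2) would end elsewhere — order is forced
from: x=-2 y=1 heading=E
t=1 arc(right, 2) ⇒ x=0 y=-1 heading=S
t=2 arc(right, 4) ⇒ x=-4 y=-5 heading=W
t=3 arc(left, 4) ⇒ x=-8 y=-9 heading=S
no rival 3-sequence matches.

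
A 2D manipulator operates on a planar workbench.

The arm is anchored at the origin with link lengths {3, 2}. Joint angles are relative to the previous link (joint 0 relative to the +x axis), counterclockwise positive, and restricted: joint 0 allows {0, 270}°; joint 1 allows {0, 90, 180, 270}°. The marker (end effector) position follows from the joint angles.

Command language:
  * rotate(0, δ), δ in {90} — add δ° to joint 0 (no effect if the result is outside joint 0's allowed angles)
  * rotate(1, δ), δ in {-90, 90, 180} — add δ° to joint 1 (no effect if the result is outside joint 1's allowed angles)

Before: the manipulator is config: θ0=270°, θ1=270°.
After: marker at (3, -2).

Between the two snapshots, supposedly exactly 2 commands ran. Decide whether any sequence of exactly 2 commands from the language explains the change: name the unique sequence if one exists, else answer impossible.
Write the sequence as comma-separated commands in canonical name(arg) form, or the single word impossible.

initial: config: θ0=270°, θ1=270°
t=1 rotate(0, 90) ⇒ config: θ0=0°, θ1=270°
t=2 rotate(0, 90) ⇒ config: θ0=0°, θ1=270°
uniquely the one of 16 2-step routes that fits.

rotate(0, 90), rotate(0, 90)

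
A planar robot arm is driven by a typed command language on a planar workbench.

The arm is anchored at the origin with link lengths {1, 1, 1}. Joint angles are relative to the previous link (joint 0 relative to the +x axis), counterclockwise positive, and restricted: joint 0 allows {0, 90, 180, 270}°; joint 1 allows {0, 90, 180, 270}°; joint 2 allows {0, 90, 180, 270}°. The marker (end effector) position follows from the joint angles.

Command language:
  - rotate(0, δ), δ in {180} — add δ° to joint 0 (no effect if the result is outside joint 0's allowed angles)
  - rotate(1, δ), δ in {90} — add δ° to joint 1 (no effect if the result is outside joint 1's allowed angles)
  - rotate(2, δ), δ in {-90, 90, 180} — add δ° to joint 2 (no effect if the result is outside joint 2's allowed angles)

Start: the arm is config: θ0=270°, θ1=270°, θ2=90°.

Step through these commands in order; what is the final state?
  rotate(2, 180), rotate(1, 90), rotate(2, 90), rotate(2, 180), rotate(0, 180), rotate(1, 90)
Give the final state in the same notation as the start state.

begin: config: θ0=270°, θ1=270°, θ2=90°
1. rotate(2, 180) → config: θ0=270°, θ1=270°, θ2=270°
2. rotate(1, 90) → config: θ0=270°, θ1=0°, θ2=270°
3. rotate(2, 90) → config: θ0=270°, θ1=0°, θ2=0°
4. rotate(2, 180) → config: θ0=270°, θ1=0°, θ2=180°
5. rotate(0, 180) → config: θ0=90°, θ1=0°, θ2=180°
6. rotate(1, 90) → config: θ0=90°, θ1=90°, θ2=180°

config: θ0=90°, θ1=90°, θ2=180°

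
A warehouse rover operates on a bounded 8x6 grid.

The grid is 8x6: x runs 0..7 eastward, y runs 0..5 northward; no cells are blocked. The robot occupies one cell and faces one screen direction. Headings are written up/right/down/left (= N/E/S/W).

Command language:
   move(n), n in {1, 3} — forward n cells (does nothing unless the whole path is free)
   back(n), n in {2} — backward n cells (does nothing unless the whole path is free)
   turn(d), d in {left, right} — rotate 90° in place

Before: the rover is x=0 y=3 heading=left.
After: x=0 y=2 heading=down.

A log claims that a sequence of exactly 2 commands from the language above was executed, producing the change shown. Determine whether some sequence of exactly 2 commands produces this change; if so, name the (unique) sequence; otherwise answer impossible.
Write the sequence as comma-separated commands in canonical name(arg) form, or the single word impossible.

turn(left), move(1)

key: running move(1) before turn(left) would end elsewhere — order is forced
t0: x=0 y=3 heading=left
t=1 turn(left) ⇒ x=0 y=3 heading=down
t=2 move(1) ⇒ x=0 y=2 heading=down
all 25 alternatives checked — unique.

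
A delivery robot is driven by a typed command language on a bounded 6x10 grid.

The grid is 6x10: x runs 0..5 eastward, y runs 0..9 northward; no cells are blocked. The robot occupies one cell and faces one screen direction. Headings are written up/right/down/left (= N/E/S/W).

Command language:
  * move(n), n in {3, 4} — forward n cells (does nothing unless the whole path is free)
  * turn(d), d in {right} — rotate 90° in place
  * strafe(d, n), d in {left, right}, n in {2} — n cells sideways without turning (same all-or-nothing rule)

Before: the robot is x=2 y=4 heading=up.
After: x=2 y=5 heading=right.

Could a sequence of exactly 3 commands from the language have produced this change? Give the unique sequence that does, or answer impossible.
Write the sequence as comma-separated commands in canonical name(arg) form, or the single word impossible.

key: running strafe(right, 2) before move(3) would end elsewhere — order is forced
start: x=2 y=4 heading=up
t=1 move(3) ⇒ x=2 y=7 heading=up
t=2 turn(right) ⇒ x=2 y=7 heading=right
t=3 strafe(right, 2) ⇒ x=2 y=5 heading=right
all 125 alternatives checked — unique.

move(3), turn(right), strafe(right, 2)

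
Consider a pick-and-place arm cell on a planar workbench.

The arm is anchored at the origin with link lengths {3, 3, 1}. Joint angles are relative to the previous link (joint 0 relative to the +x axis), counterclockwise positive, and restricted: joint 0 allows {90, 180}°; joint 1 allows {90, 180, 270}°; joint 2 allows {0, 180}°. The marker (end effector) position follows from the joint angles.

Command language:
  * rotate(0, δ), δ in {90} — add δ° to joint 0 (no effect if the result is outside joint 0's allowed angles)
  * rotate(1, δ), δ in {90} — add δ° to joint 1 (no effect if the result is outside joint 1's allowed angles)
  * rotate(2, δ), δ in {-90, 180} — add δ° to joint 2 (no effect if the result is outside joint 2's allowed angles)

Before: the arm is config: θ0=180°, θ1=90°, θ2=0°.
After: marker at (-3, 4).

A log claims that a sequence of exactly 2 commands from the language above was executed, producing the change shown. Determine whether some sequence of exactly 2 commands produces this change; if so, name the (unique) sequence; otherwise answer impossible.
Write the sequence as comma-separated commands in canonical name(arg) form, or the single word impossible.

t0: config: θ0=180°, θ1=90°, θ2=0°
t=1 rotate(1, 90) ⇒ config: θ0=180°, θ1=180°, θ2=0°
t=2 rotate(1, 90) ⇒ config: θ0=180°, θ1=270°, θ2=0°
uniquely the one of 16 2-step routes that fits.

rotate(1, 90), rotate(1, 90)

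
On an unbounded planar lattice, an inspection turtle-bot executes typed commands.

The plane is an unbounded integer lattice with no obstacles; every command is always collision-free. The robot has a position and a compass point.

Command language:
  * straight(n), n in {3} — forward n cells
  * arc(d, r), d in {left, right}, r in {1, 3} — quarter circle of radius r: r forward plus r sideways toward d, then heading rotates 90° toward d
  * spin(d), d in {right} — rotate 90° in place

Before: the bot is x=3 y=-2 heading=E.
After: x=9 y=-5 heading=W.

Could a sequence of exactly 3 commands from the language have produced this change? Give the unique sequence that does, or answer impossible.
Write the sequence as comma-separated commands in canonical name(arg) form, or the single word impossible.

key: cell and facing (now W) both changed — the 3 commands mix motion and turning
initial: x=3 y=-2 heading=E
t=1 straight(3) ⇒ x=6 y=-2 heading=E
t=2 arc(right, 3) ⇒ x=9 y=-5 heading=S
t=3 spin(right) ⇒ x=9 y=-5 heading=W
no other 3-command option fits: unique.

straight(3), arc(right, 3), spin(right)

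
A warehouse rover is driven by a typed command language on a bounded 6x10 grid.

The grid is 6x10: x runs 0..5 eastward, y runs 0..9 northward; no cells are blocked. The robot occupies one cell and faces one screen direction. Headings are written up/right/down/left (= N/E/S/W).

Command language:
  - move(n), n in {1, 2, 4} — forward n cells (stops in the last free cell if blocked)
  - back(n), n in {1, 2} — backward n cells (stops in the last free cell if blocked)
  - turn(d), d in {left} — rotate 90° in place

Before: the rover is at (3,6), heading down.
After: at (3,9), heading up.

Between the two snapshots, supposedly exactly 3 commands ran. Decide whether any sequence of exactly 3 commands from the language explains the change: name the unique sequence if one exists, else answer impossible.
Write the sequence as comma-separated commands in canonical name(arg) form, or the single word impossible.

turn(left), turn(left), move(4)

key: cell and facing (now N) both changed — the 3 commands mix motion and turning
begin: at (3,6), heading down
1. turn(left) → at (3,6), heading right
2. turn(left) → at (3,6), heading up
3. move(4) → at (3,9), heading up
no rival 3-sequence matches.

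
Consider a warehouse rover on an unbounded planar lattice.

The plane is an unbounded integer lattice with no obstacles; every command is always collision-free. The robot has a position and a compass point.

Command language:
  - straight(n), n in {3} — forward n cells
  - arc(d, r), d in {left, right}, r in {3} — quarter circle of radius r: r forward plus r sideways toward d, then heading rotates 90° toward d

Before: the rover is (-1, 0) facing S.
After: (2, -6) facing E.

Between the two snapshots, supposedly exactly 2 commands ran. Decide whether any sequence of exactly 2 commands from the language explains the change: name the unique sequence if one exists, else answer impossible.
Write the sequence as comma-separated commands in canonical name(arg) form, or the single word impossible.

straight(3), arc(left, 3)

key: running arc(left, 3) before straight(3) would end elsewhere — order is forced
from: (-1, 0) facing S
step 1 (straight(3)): (-1, -3) facing S
step 2 (arc(left, 3)): (2, -6) facing E
uniquely the one of 9 2-step routes that fits.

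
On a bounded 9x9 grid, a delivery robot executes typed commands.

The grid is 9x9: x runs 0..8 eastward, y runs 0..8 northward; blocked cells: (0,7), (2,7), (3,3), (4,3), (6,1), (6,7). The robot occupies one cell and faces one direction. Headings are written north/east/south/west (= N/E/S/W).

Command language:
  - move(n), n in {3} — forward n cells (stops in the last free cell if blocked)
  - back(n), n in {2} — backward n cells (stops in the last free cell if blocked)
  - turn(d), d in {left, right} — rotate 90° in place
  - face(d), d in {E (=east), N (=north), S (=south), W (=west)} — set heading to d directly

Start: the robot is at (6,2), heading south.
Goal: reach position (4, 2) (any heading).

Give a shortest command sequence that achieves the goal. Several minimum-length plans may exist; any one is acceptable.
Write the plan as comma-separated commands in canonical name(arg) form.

turn(left), back(2)

start: at (6,2), heading south
1. turn(left) → at (6,2), heading east
2. back(2) → at (4,2), heading east
minimal: 2 command(s), checked below 2.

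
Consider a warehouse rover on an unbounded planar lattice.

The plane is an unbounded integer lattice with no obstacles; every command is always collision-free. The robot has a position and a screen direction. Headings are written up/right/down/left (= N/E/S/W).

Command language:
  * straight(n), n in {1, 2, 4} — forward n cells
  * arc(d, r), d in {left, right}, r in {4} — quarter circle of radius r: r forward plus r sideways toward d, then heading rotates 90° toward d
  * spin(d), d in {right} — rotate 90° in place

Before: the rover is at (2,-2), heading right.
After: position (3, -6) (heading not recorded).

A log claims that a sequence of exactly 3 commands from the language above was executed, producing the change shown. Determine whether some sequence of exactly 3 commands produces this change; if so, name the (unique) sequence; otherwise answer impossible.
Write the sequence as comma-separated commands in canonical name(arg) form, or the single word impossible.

straight(1), spin(right), straight(4)

key: order matters: swapping straight(1) and straight(4) lands elsewhere
start: at (2,-2), heading right
[1] after straight(1): at (3,-2), heading right
[2] after spin(right): at (3,-2), heading down
[3] after straight(4): at (3,-6), heading down
uniquely the one of 216 3-step routes that fits.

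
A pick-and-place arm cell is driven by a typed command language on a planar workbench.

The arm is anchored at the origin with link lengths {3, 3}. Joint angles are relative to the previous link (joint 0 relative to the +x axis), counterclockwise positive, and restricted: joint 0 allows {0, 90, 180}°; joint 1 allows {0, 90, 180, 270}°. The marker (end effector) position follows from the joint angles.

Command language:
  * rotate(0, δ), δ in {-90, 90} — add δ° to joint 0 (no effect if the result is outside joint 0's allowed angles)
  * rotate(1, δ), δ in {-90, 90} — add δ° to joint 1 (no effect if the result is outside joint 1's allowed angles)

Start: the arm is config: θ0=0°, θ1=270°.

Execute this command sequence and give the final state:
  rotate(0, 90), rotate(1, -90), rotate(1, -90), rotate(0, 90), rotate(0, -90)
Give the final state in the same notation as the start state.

from: config: θ0=0°, θ1=270°
[1] after rotate(0, 90): config: θ0=90°, θ1=270°
[2] after rotate(1, -90): config: θ0=90°, θ1=180°
[3] after rotate(1, -90): config: θ0=90°, θ1=90°
[4] after rotate(0, 90): config: θ0=180°, θ1=90°
[5] after rotate(0, -90): config: θ0=90°, θ1=90°

config: θ0=90°, θ1=90°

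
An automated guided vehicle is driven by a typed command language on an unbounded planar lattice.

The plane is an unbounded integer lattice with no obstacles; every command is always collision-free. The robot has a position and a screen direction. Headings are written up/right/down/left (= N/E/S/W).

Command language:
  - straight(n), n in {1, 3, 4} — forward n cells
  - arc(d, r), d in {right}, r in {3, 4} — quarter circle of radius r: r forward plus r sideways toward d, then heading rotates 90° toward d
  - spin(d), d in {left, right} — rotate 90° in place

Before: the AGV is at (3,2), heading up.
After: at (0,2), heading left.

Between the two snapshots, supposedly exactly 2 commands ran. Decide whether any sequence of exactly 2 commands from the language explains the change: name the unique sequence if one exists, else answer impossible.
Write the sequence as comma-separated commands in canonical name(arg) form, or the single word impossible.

key: running straight(3) before spin(left) would end elsewhere — order is forced
start: at (3,2), heading up
t=1 spin(left) ⇒ at (3,2), heading left
t=2 straight(3) ⇒ at (0,2), heading left
uniquely the one of 49 2-step routes that fits.

spin(left), straight(3)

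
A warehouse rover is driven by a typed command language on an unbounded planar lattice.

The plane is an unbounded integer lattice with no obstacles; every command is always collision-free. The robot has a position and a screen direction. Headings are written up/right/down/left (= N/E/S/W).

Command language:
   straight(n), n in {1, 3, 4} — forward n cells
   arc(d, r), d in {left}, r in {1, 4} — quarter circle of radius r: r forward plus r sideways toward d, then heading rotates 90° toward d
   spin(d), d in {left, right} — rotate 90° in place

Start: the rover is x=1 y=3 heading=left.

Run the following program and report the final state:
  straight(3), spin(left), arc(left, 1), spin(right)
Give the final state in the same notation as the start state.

t0: x=1 y=3 heading=left
t=1 straight(3) ⇒ x=-2 y=3 heading=left
t=2 spin(left) ⇒ x=-2 y=3 heading=down
t=3 arc(left, 1) ⇒ x=-1 y=2 heading=right
t=4 spin(right) ⇒ x=-1 y=2 heading=down

x=-1 y=2 heading=down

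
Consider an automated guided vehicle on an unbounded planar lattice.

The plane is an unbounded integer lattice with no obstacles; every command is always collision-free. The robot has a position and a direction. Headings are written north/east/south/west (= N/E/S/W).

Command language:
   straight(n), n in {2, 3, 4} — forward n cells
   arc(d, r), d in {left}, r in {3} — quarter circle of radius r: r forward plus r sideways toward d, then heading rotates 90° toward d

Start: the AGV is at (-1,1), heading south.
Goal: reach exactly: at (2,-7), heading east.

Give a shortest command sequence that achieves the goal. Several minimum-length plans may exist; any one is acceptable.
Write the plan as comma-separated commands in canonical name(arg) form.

start: at (-1,1), heading south
t=1 straight(3) ⇒ at (-1,-2), heading south
t=2 straight(2) ⇒ at (-1,-4), heading south
t=3 arc(left, 3) ⇒ at (2,-7), heading east
shorter routes all fall short; 3 is best.

straight(3), straight(2), arc(left, 3)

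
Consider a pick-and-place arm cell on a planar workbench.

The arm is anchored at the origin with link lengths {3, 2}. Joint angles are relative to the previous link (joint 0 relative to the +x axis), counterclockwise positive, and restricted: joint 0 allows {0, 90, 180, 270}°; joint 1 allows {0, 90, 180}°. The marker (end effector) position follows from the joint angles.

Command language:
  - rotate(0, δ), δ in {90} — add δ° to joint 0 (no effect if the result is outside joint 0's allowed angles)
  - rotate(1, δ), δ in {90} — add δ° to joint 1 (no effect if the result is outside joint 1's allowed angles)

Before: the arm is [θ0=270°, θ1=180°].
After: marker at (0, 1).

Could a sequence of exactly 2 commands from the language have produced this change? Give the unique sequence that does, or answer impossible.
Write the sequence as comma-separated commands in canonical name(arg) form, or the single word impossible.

rotate(0, 90), rotate(0, 90)

t0: [θ0=270°, θ1=180°]
t=1 rotate(0, 90) ⇒ [θ0=0°, θ1=180°]
t=2 rotate(0, 90) ⇒ [θ0=90°, θ1=180°]
no rival 2-sequence matches.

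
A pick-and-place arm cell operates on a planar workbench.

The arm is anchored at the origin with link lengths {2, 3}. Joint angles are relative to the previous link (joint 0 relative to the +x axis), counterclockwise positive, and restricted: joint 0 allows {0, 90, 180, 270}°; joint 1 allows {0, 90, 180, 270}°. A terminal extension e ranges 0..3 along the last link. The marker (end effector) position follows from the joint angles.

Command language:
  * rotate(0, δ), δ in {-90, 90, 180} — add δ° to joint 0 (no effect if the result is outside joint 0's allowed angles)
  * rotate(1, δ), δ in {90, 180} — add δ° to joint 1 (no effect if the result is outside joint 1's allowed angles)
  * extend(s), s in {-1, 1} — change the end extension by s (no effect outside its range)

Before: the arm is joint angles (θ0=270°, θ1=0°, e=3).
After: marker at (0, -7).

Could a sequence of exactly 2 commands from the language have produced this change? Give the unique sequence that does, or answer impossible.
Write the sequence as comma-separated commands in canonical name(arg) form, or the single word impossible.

extend(1), extend(-1)

key: running extend(-1) before extend(1) would end elsewhere — order is forced
start: joint angles (θ0=270°, θ1=0°, e=3)
t=1 extend(1) ⇒ joint angles (θ0=270°, θ1=0°, e=3)
t=2 extend(-1) ⇒ joint angles (θ0=270°, θ1=0°, e=2)
uniquely the one of 49 2-step routes that fits.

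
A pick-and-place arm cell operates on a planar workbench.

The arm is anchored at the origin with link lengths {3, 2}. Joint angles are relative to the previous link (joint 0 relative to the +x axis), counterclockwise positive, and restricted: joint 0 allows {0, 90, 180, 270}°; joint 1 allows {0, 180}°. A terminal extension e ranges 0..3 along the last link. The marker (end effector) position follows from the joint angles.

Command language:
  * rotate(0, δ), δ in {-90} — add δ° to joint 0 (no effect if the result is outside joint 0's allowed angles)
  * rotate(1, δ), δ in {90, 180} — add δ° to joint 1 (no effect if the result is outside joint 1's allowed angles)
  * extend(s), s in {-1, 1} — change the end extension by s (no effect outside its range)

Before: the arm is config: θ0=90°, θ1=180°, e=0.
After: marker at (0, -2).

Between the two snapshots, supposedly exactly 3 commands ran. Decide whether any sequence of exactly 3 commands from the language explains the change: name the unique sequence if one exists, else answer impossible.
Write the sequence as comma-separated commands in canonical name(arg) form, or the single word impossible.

t0: config: θ0=90°, θ1=180°, e=0
1. extend(1) → config: θ0=90°, θ1=180°, e=1
2. extend(1) → config: θ0=90°, θ1=180°, e=2
3. extend(1) → config: θ0=90°, θ1=180°, e=3
uniquely the one of 125 3-step routes that fits.

extend(1), extend(1), extend(1)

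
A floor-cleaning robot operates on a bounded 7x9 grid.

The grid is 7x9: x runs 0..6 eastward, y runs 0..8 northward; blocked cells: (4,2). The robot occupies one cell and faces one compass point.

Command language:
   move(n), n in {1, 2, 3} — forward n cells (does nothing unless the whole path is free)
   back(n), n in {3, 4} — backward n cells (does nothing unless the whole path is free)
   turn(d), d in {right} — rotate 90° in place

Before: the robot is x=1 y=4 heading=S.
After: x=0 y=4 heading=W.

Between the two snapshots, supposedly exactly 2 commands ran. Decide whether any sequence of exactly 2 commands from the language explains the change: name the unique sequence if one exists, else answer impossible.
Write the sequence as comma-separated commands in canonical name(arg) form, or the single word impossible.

key: order matters: swapping turn(right) and move(1) lands elsewhere
begin: x=1 y=4 heading=S
[1] after turn(right): x=1 y=4 heading=W
[2] after move(1): x=0 y=4 heading=W
no other 2-command option fits: unique.

turn(right), move(1)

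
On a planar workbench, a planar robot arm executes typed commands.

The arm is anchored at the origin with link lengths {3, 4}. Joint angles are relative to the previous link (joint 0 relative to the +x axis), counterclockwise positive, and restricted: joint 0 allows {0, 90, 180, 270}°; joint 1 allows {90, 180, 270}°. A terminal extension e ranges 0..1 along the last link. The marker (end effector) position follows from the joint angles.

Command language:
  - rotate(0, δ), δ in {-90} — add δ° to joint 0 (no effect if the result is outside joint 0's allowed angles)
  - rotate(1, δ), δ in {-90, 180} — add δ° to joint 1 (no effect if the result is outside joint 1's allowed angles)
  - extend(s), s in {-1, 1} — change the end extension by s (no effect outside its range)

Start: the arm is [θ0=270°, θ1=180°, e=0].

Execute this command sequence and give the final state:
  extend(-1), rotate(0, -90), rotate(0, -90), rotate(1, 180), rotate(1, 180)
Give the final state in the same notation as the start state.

[θ0=90°, θ1=180°, e=0]

initial: [θ0=270°, θ1=180°, e=0]
[1] after extend(-1): [θ0=270°, θ1=180°, e=0]
[2] after rotate(0, -90): [θ0=180°, θ1=180°, e=0]
[3] after rotate(0, -90): [θ0=90°, θ1=180°, e=0]
[4] after rotate(1, 180): [θ0=90°, θ1=180°, e=0]
[5] after rotate(1, 180): [θ0=90°, θ1=180°, e=0]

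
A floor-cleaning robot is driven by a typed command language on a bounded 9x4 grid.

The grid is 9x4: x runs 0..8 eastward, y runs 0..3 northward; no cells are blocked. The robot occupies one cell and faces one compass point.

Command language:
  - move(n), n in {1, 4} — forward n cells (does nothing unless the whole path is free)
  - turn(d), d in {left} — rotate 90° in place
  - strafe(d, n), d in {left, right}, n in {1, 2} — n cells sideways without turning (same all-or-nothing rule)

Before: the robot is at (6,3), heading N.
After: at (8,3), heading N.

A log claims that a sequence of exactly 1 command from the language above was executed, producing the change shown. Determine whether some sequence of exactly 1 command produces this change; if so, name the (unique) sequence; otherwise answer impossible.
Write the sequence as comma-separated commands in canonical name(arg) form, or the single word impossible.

strafe(right, 2)

key: still facing N — the one step turns nothing
start: at (6,3), heading N
1. strafe(right, 2) → at (8,3), heading N
all 7 alternatives checked — unique.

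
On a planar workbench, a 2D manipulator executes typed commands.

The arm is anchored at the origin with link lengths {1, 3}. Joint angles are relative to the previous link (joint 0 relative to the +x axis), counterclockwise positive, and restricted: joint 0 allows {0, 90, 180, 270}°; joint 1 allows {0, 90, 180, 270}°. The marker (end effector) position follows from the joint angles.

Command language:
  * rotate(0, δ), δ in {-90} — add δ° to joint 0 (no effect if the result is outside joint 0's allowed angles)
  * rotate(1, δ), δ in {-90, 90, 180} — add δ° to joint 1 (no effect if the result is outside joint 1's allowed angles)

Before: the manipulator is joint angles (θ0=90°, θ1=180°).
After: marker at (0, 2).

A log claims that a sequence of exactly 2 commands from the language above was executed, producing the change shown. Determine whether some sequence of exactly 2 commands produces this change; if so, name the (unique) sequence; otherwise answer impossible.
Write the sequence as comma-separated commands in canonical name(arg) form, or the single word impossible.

rotate(0, -90), rotate(0, -90)

from: joint angles (θ0=90°, θ1=180°)
t=1 rotate(0, -90) ⇒ joint angles (θ0=0°, θ1=180°)
t=2 rotate(0, -90) ⇒ joint angles (θ0=270°, θ1=180°)
all 16 alternatives checked — unique.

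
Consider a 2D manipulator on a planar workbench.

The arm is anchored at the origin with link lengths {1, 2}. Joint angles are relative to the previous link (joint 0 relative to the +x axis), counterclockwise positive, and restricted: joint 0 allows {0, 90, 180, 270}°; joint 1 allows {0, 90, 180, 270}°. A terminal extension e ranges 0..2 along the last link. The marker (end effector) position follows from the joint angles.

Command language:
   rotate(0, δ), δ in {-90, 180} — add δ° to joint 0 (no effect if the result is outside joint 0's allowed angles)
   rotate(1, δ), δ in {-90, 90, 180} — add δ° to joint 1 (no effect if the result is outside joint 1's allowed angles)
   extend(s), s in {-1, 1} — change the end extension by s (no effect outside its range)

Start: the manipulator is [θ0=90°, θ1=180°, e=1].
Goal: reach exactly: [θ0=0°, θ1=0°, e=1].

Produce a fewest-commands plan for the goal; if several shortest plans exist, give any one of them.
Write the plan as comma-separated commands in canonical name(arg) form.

rotate(1, 180), rotate(0, -90)

initial: [θ0=90°, θ1=180°, e=1]
step 1 (rotate(1, 180)): [θ0=90°, θ1=0°, e=1]
step 2 (rotate(0, -90)): [θ0=0°, θ1=0°, e=1]
minimal: 2 command(s), checked below 2.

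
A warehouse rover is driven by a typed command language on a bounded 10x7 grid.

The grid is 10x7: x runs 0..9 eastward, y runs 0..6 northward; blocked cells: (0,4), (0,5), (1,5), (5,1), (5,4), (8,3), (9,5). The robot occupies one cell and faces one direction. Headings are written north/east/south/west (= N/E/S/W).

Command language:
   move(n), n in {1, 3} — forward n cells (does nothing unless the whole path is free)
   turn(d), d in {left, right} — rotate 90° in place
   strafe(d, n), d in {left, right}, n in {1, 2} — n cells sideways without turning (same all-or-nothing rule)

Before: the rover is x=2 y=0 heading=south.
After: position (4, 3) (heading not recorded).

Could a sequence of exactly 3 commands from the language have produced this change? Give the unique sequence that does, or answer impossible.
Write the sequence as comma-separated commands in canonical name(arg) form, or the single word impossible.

impossible

checked all 3-command options: none fits.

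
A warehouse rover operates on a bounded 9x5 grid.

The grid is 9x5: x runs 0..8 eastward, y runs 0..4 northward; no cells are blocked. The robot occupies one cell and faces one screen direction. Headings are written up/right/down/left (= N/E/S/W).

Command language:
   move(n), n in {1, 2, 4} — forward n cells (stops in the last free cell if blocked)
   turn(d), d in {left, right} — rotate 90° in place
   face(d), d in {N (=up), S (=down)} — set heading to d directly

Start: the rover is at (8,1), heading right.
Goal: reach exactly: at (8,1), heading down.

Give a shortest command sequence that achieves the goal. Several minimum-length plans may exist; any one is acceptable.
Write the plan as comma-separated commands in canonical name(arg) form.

initial: at (8,1), heading right
t=1 turn(right) ⇒ at (8,1), heading down
no 0-step plan works, so 1 is optimal.

turn(right)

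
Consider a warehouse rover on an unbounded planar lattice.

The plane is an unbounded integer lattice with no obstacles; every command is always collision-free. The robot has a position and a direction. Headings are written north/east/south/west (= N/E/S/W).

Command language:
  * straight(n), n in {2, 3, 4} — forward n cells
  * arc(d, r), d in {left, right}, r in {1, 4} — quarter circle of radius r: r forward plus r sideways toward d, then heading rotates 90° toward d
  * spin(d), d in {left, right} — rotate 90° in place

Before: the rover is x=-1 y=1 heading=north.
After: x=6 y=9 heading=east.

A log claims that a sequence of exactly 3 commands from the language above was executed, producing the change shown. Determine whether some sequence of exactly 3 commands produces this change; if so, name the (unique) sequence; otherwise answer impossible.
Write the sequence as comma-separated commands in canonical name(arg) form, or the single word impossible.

key: order matters: swapping straight(4) and straight(3) lands elsewhere
from: x=-1 y=1 heading=north
1. straight(4) → x=-1 y=5 heading=north
2. arc(right, 4) → x=3 y=9 heading=east
3. straight(3) → x=6 y=9 heading=east
uniquely the one of 729 3-step routes that fits.

straight(4), arc(right, 4), straight(3)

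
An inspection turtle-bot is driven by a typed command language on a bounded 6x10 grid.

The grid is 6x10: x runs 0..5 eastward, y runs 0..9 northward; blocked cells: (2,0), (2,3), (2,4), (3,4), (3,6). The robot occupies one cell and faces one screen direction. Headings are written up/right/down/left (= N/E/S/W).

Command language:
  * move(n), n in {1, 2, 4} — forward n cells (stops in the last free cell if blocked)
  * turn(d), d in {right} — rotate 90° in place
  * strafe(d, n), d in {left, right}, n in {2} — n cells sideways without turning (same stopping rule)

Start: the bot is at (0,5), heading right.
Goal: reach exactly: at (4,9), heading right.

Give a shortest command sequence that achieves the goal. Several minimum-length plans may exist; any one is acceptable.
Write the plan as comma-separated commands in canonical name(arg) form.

strafe(left, 2), strafe(left, 2), move(4)

from: at (0,5), heading right
[1] after strafe(left, 2): at (0,7), heading right
[2] after strafe(left, 2): at (0,9), heading right
[3] after move(4): at (4,9), heading right
minimal: 3 command(s), checked below 3.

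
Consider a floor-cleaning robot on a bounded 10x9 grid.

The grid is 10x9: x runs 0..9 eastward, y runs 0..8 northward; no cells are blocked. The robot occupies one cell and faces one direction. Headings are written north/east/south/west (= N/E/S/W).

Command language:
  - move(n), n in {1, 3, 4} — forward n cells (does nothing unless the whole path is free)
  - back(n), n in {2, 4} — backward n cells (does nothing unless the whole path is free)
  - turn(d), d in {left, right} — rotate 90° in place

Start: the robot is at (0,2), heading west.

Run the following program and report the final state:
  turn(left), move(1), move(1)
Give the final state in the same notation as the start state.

t0: at (0,2), heading west
1. turn(left) → at (0,2), heading south
2. move(1) → at (0,1), heading south
3. move(1) → at (0,0), heading south

at (0,0), heading south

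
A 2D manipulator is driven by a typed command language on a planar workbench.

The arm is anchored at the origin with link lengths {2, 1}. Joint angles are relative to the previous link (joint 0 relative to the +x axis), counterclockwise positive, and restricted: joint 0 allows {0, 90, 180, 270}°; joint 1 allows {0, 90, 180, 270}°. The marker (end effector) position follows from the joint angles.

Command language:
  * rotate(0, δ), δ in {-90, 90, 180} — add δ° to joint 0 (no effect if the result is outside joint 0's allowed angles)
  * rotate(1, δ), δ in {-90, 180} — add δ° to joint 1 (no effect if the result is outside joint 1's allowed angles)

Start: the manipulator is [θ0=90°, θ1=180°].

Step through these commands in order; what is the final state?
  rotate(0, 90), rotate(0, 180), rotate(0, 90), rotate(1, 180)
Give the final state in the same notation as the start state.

[θ0=90°, θ1=0°]

start: [θ0=90°, θ1=180°]
[1] after rotate(0, 90): [θ0=180°, θ1=180°]
[2] after rotate(0, 180): [θ0=0°, θ1=180°]
[3] after rotate(0, 90): [θ0=90°, θ1=180°]
[4] after rotate(1, 180): [θ0=90°, θ1=0°]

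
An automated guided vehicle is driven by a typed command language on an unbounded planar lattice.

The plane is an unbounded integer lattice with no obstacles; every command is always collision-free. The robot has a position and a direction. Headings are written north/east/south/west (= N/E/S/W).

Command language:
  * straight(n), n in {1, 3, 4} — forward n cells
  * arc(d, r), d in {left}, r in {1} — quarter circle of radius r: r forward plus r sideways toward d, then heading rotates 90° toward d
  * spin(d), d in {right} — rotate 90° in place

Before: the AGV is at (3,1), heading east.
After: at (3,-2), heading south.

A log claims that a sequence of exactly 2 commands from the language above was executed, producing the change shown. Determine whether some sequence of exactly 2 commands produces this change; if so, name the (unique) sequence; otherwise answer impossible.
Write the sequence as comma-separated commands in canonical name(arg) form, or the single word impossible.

spin(right), straight(3)

key: order matters: swapping spin(right) and straight(3) lands elsewhere
start: at (3,1), heading east
1. spin(right) → at (3,1), heading south
2. straight(3) → at (3,-2), heading south
no other 2-command option fits: unique.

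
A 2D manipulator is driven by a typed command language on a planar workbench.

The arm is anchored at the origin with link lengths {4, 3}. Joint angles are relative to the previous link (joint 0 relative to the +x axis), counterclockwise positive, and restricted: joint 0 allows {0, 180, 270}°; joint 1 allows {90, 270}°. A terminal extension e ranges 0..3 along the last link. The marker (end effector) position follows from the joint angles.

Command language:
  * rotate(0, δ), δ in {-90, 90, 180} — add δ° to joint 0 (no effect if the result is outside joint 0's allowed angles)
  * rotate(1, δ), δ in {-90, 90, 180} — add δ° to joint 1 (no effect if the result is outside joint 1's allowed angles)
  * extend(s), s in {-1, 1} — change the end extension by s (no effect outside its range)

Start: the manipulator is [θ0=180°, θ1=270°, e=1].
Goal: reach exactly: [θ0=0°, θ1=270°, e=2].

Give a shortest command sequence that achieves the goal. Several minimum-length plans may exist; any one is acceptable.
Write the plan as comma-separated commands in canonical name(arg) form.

extend(1), rotate(0, 180)

initial: [θ0=180°, θ1=270°, e=1]
step 1 (extend(1)): [θ0=180°, θ1=270°, e=2]
step 2 (rotate(0, 180)): [θ0=0°, θ1=270°, e=2]
nothing shorter than 2 reaches the goal.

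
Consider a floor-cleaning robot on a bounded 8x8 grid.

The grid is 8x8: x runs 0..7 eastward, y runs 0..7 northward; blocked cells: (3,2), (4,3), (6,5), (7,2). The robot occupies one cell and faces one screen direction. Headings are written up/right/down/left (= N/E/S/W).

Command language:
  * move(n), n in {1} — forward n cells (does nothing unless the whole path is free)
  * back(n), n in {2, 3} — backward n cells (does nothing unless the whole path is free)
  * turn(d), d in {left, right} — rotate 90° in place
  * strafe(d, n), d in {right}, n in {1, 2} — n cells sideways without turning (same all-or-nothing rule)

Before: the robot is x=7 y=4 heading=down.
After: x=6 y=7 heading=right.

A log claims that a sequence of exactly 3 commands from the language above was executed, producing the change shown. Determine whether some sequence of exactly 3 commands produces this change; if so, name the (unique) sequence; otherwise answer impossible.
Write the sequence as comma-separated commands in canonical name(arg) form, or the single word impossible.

key: cell and facing (now E) both changed — the 3 commands mix motion and turning
t0: x=7 y=4 heading=down
1. back(3) → x=7 y=7 heading=down
2. strafe(right, 1) → x=6 y=7 heading=down
3. turn(left) → x=6 y=7 heading=right
all 343 alternatives checked — unique.

back(3), strafe(right, 1), turn(left)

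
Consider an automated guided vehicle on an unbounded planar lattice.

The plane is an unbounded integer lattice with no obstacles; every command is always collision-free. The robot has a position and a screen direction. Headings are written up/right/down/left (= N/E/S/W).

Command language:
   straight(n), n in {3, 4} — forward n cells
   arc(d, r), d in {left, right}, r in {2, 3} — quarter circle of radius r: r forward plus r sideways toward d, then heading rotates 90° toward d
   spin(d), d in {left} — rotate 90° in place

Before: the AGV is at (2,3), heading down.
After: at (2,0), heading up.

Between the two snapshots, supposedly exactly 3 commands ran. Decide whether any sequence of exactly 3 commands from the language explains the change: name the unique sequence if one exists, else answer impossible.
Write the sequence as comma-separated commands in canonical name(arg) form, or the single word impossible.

straight(3), spin(left), spin(left)

key: position moved to (2,0) AND the heading swung to N — translation plus rotation needed
start: at (2,3), heading down
step 1 (straight(3)): at (2,0), heading down
step 2 (spin(left)): at (2,0), heading right
step 3 (spin(left)): at (2,0), heading up
no other 3-command option fits: unique.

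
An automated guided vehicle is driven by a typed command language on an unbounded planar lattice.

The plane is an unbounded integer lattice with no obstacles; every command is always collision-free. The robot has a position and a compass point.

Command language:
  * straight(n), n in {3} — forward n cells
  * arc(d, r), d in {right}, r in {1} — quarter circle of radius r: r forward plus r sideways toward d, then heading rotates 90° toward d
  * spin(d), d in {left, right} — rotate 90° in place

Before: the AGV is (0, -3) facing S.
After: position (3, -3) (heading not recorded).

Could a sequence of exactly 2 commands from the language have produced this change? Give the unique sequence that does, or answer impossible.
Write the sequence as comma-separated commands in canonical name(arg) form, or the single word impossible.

spin(left), straight(3)

key: order matters: swapping spin(left) and straight(3) lands elsewhere
start: (0, -3) facing S
t=1 spin(left) ⇒ (0, -3) facing E
t=2 straight(3) ⇒ (3, -3) facing E
uniquely the one of 16 2-step routes that fits.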